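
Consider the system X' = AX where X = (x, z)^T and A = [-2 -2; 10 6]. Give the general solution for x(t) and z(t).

Coefficient matrix A = [[-2, -2], [10, 6]].
Characteristic polynomial det(A - λI) = λ^2 - 4λ + 8 = 0.
Eigenvalues λ = 2 ± 2i (complex conjugate pair).
For λ=2+2i: an eigenvector is (1,-2) - i(0,1) = (1, -2 - i).
A real fundamental pair from Re and Im of e^((2+2i)t)v: X_1 = e^(2t)(cos(2t)·(1,-2) + sin(2t)·(0,1)), X_2 = e^(2t)(sin(2t)·(1,-2) - cos(2t)·(0,1)).
General solution: C_1X_1 + C_2X_2.

x(t) = C_1e^(2t)cos(2t) + C_2e^(2t)sin(2t), z(t) = C_1e^(2t)sin(2t) - 2C_1e^(2t)cos(2t) - 2C_2e^(2t)sin(2t) - C_2e^(2t)cos(2t)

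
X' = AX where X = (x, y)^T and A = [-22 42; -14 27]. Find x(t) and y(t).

x(t) = -2K_1e^(-t) - 3K_2e^(6t), y(t) = -K_1e^(-t) - 2K_2e^(6t)

Coefficient matrix A = [[-22, 42], [-14, 27]].
Characteristic polynomial det(A - λI) = λ^2 - 5λ - 6 = 0.
Eigenvalues λ = -1, 6.
For λ=-1: (A-λI) row 1 is [-21, 42], so an eigenvector is (-2, -1).
For λ=6: (A-λI) row 1 is [-28, 42], so an eigenvector is (-3, -2).
General solution: K_1e^(-t)(-2,-1) + K_2e^(6t)(-3,-2).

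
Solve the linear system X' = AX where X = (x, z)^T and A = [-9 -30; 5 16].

Coefficient matrix A = [[-9, -30], [5, 16]].
Characteristic polynomial det(A - λI) = λ^2 - 7λ + 6 = 0.
Eigenvalues λ = 6, 1.
For λ=6: (A-λI) row 1 is [-15, -30], so an eigenvector is (2, -1).
For λ=1: (A-λI) row 1 is [-10, -30], so an eigenvector is (3, -1).
General solution: K_1e^(6t)(2,-1) + K_2e^(t)(3,-1).

x(t) = 2K_1e^(6t) + 3K_2e^(t), z(t) = -K_1e^(6t) - K_2e^(t)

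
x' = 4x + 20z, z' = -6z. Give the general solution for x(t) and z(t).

x(t) = 2K_1e^(-6t) + K_2e^(4t), z(t) = -K_1e^(-6t)

Coefficient matrix A = [[4, 20], [0, -6]].
Characteristic polynomial det(A - λI) = λ^2 + 2λ - 24 = 0.
Eigenvalues λ = -6, 4.
For λ=-6: (A-λI) row 1 is [10, 20], so an eigenvector is (2, -1).
For λ=4: (A-λI) row 1 is [0, 20], so an eigenvector is (1, 0).
General solution: K_1e^(-6t)(2,-1) + K_2e^(4t)(1,0).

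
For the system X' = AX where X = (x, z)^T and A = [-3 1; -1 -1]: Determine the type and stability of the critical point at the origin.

stable improper node

A = [[-3,1],[-1,-1]]; det(A-λI) = λ^2 + 4λ + 4.
repeated λ = -2 with a single eigenvector.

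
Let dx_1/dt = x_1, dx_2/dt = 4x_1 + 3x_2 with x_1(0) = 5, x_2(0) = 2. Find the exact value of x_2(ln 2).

76

A = [[1,0],[4,3]]; eigenvalues λ = 1, 3.
Eigenvectors: (-1,2) for λ=1, (0,1) for λ=3.
From the initial condition, c_1 = -5, c_2 = 12.
x_2(ln 2) = (-5)(2^1)(2) + (12)(2^3)(1) = 76.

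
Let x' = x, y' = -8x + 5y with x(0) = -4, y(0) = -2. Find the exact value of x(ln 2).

A = [[1,0],[-8,5]]; eigenvalues λ = 1, 5.
Eigenvectors: (1,2) for λ=1, (0,1) for λ=5.
From the initial condition, c_1 = -4, c_2 = 6.
x(ln 2) = (-4)(2^1)(1) + (6)(2^5)(0) = -8.

-8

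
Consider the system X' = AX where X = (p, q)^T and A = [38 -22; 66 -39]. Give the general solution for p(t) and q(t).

Coefficient matrix A = [[38, -22], [66, -39]].
Characteristic polynomial det(A - λI) = λ^2 + λ - 30 = 0.
Eigenvalues λ = 5, -6.
For λ=5: (A-λI) row 1 is [33, -22], so an eigenvector is (-2, -3).
For λ=-6: (A-λI) row 1 is [44, -22], so an eigenvector is (-1, -2).
General solution: C_1e^(5t)(-2,-3) + C_2e^(-6t)(-1,-2).

p(t) = -2C_1e^(5t) - C_2e^(-6t), q(t) = -3C_1e^(5t) - 2C_2e^(-6t)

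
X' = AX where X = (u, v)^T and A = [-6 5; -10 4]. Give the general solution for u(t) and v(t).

Coefficient matrix A = [[-6, 5], [-10, 4]].
Characteristic polynomial det(A - λI) = λ^2 + 2λ + 26 = 0.
Eigenvalues λ = -1 ± 5i (complex conjugate pair).
For λ=-1+5i: an eigenvector is (-1,-1) - i(0,1) = (-1, -1 - i).
A real fundamental pair from Re and Im of e^((-1+5i)t)v: X_1 = e^(-t)(cos(5t)·(-1,-1) + sin(5t)·(0,1)), X_2 = e^(-t)(sin(5t)·(-1,-1) - cos(5t)·(0,1)).
General solution: C_1X_1 + C_2X_2.

u(t) = -C_1e^(-t)cos(5t) - C_2e^(-t)sin(5t), v(t) = C_1e^(-t)sin(5t) - C_1e^(-t)cos(5t) - C_2e^(-t)sin(5t) - C_2e^(-t)cos(5t)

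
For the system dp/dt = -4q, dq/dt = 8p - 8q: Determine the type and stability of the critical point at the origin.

stable spiral

A = [[0,-4],[8,-8]]; det(A-λI) = λ^2 + 8λ + 32.
λ = -4 ± 4i: negative real part.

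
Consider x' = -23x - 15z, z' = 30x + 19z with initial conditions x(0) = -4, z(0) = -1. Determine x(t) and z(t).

Coefficient matrix A = [[-23, -15], [30, 19]].
Characteristic polynomial det(A - λI) = λ^2 + 4λ + 13 = 0.
Eigenvalues λ = -2 ± 3i (complex conjugate pair).
For λ=-2+3i: an eigenvector is (2,-3) - i(1,-1) = (2 - i, -3 + i).
A real fundamental pair from Re and Im of e^((-2+3i)t)v: X_1 = e^(-2t)(cos(3t)·(2,-3) + sin(3t)·(1,-1)), X_2 = e^(-2t)(sin(3t)·(2,-3) - cos(3t)·(1,-1)).
General solution: K_1X_1 + K_2X_2.
Applying x(0)=-4, z(0)=-1 gives K_1=5, K_2=14.

x(t) = 33e^(-2t)sin(3t) - 4e^(-2t)cos(3t), z(t) = -47e^(-2t)sin(3t) - e^(-2t)cos(3t)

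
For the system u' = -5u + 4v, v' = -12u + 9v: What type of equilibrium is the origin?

A = [[-5,4],[-12,9]]; det(A-λI) = λ^2 - 4λ + 3.
λ = 1, 3: both positive.

unstable node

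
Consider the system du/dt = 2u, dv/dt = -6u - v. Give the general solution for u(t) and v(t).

u(t) = -C_2e^(2t), v(t) = -C_1e^(-t) + 2C_2e^(2t)

Coefficient matrix A = [[2, 0], [-6, -1]].
Characteristic polynomial det(A - λI) = λ^2 - λ - 2 = 0.
Eigenvalues λ = -1, 2.
For λ=-1: (A-λI) row 1 is [3, 0], so an eigenvector is (0, -1).
For λ=2: (A-λI) row 2 is [-6, -3], so an eigenvector is (-1, 2).
General solution: C_1e^(-t)(0,-1) + C_2e^(2t)(-1,2).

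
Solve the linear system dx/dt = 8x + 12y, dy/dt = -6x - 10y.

Coefficient matrix A = [[8, 12], [-6, -10]].
Characteristic polynomial det(A - λI) = λ^2 + 2λ - 8 = 0.
Eigenvalues λ = -4, 2.
For λ=-4: (A-λI) row 1 is [12, 12], so an eigenvector is (1, -1).
For λ=2: (A-λI) row 1 is [6, 12], so an eigenvector is (-2, 1).
General solution: c_1e^(-4t)(1,-1) + c_2e^(2t)(-2,1).

x(t) = c_1e^(-4t) - 2c_2e^(2t), y(t) = -c_1e^(-4t) + c_2e^(2t)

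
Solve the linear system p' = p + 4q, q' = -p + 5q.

p(t) = -2c_1e^(3t) - 2c_2te^(3t) + 3c_2e^(3t), q(t) = -c_1e^(3t) - c_2te^(3t) + c_2e^(3t)

Coefficient matrix A = [[1, 4], [-1, 5]].
Characteristic polynomial det(A - λI) = λ^2 - 6λ + 9 = 0.
Single eigenvalue λ = 3 with algebraic multiplicity 2.
Eigenvector v = (-2,-1); generalized eigenvector w with (A-λI)w=v is (3,1).
General solution: e^(3t)[c_1·v + c_2·(t·v + w)].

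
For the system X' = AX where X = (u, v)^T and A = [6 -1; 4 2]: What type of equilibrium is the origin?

A = [[6,-1],[4,2]]; det(A-λI) = λ^2 - 8λ + 16.
repeated λ = 4 with a single eigenvector.

unstable improper node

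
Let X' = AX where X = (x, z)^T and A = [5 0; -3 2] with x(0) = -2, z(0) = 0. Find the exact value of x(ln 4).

-2048

A = [[5,0],[-3,2]]; eigenvalues λ = 2, 5.
Eigenvectors: (0,1) for λ=2, (-1,1) for λ=5.
From the initial condition, c_1 = -2, c_2 = 2.
x(ln 4) = (-2)(4^2)(0) + (2)(4^5)(-1) = -2048.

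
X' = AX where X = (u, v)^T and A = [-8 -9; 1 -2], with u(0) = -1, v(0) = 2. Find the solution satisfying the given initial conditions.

u(t) = -15te^(-5t) - e^(-5t), v(t) = 5te^(-5t) + 2e^(-5t)

Coefficient matrix A = [[-8, -9], [1, -2]].
Characteristic polynomial det(A - λI) = λ^2 + 10λ + 25 = 0.
Single eigenvalue λ = -5 with algebraic multiplicity 2.
Eigenvector v = (-3,1); generalized eigenvector w with (A-λI)w=v is (-2,1).
General solution: e^(-5t)[K_1·v + K_2·(t·v + w)].
Applying u(0)=-1, v(0)=2 gives K_1=-3, K_2=5.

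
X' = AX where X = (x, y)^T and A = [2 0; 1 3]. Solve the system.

x(t) = -c_2e^(2t), y(t) = c_1e^(3t) + c_2e^(2t)

Coefficient matrix A = [[2, 0], [1, 3]].
Characteristic polynomial det(A - λI) = λ^2 - 5λ + 6 = 0.
Eigenvalues λ = 3, 2.
For λ=3: (A-λI) row 1 is [-1, 0], so an eigenvector is (0, 1).
For λ=2: (A-λI) row 2 is [1, 1], so an eigenvector is (-1, 1).
General solution: c_1e^(3t)(0,1) + c_2e^(2t)(-1,1).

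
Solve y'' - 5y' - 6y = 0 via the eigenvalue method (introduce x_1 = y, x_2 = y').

Let x_1 = y, x_2 = y'. Then x_1' = x_2 and x_2' = 6x_1 + 5x_2.
A = [[0,1],[6,5]]; det(A-λI) = λ^2 - 5λ - 6.
Eigenvalues λ = -1, 6 with eigenvectors (1,-1), (1,6).

y(t) = K_1e^(-t) + K_2e^(6t)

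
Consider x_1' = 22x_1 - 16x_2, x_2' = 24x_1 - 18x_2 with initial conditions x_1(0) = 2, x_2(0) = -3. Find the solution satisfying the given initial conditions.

x_1(t) = 12e^(6t) - 10e^(-2t), x_2(t) = 12e^(6t) - 15e^(-2t)

Coefficient matrix A = [[22, -16], [24, -18]].
Characteristic polynomial det(A - λI) = λ^2 - 4λ - 12 = 0.
Eigenvalues λ = -2, 6.
For λ=-2: (A-λI) row 1 is [24, -16], so an eigenvector is (2, 3).
For λ=6: (A-λI) row 1 is [16, -16], so an eigenvector is (1, 1).
General solution: K_1e^(-2t)(2,3) + K_2e^(6t)(1,1).
Applying x_1(0)=2, x_2(0)=-3 gives K_1=-5, K_2=12.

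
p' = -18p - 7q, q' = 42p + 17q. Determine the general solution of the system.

Coefficient matrix A = [[-18, -7], [42, 17]].
Characteristic polynomial det(A - λI) = λ^2 + λ - 12 = 0.
Eigenvalues λ = 3, -4.
For λ=3: (A-λI) row 1 is [-21, -7], so an eigenvector is (-1, 3).
For λ=-4: (A-λI) row 1 is [-14, -7], so an eigenvector is (-1, 2).
General solution: C_1e^(3t)(-1,3) + C_2e^(-4t)(-1,2).

p(t) = -C_1e^(3t) - C_2e^(-4t), q(t) = 3C_1e^(3t) + 2C_2e^(-4t)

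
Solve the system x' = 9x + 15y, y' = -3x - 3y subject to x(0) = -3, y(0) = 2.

x(t) = 4e^(3t)sin(3t) - 3e^(3t)cos(3t), y(t) = -e^(3t)sin(3t) + 2e^(3t)cos(3t)

Coefficient matrix A = [[9, 15], [-3, -3]].
Characteristic polynomial det(A - λI) = λ^2 - 6λ + 18 = 0.
Eigenvalues λ = 3 ± 3i (complex conjugate pair).
For λ=3+3i: an eigenvector is (-1,0) - i(-2,1) = (-1 + 2i, 0 - i).
A real fundamental pair from Re and Im of e^((3+3i)t)v: X_1 = e^(3t)(cos(3t)·(-1,0) + sin(3t)·(-2,1)), X_2 = e^(3t)(sin(3t)·(-1,0) - cos(3t)·(-2,1)).
General solution: K_1X_1 + K_2X_2.
Applying x(0)=-3, y(0)=2 gives K_1=-1, K_2=-2.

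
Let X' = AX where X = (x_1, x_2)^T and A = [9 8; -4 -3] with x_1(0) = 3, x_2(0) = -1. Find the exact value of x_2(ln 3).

-483

A = [[9,8],[-4,-3]]; eigenvalues λ = 5, 1.
Eigenvectors: (-2,1) for λ=5, (1,-1) for λ=1.
From the initial condition, c_1 = -2, c_2 = -1.
x_2(ln 3) = (-2)(3^5)(1) + (-1)(3^1)(-1) = -483.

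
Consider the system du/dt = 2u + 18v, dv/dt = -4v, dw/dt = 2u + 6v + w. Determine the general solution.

Coefficient matrix A = [[2, 18, 0], [0, -4, 0], [2, 6, 1]].
det(A - λI) = 0 gives eigenvalues λ = 2, -4, 1.
For λ=2: eigenvector (1,0,2).
For λ=-4: eigenvector (-3,1,0).
For λ=1: eigenvector (0,0,1).
General solution: c_1e^(2t)(1,0,2) + c_2e^(-4t)(-3,1,0) + c_3e^(t)(0,0,1).

u(t) = c_1e^(2t) - 3c_2e^(-4t), v(t) = c_2e^(-4t), w(t) = 2c_1e^(2t) + c_3e^(t)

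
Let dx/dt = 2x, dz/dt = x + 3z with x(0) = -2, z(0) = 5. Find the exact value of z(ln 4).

224

A = [[2,0],[1,3]]; eigenvalues λ = 2, 3.
Eigenvectors: (1,-1) for λ=2, (0,-1) for λ=3.
From the initial condition, c_1 = -2, c_2 = -3.
z(ln 4) = (-2)(4^2)(-1) + (-3)(4^3)(-1) = 224.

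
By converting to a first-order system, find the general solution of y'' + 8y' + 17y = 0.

y(t) = c_1e^(-4t)cos(t) + c_2e^(-4t)sin(t)

Let x_1 = y, x_2 = y'. Then x_1' = x_2 and x_2' = -17x_1 - 8x_2.
A = [[0,1],[-17,-8]]; det(A-λI) = λ^2 + 8λ + 17.
Eigenvalues λ = -4 ± i.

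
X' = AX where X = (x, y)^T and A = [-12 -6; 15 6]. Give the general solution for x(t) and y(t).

x(t) = C_1e^(-3t)sin(3t) + C_1e^(-3t)cos(3t) + C_2e^(-3t)sin(3t) - C_2e^(-3t)cos(3t), y(t) = -C_1e^(-3t)sin(3t) - 2C_1e^(-3t)cos(3t) - 2C_2e^(-3t)sin(3t) + C_2e^(-3t)cos(3t)

Coefficient matrix A = [[-12, -6], [15, 6]].
Characteristic polynomial det(A - λI) = λ^2 + 6λ + 18 = 0.
Eigenvalues λ = -3 ± 3i (complex conjugate pair).
For λ=-3+3i: an eigenvector is (1,-2) - i(1,-1) = (1 - i, -2 + i).
A real fundamental pair from Re and Im of e^((-3+3i)t)v: X_1 = e^(-3t)(cos(3t)·(1,-2) + sin(3t)·(1,-1)), X_2 = e^(-3t)(sin(3t)·(1,-2) - cos(3t)·(1,-1)).
General solution: C_1X_1 + C_2X_2.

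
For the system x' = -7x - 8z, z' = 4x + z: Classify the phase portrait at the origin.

A = [[-7,-8],[4,1]]; det(A-λI) = λ^2 + 6λ + 25.
λ = -3 ± 4i: negative real part.

stable spiral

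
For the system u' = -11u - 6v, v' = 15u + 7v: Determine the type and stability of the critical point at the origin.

A = [[-11,-6],[15,7]]; det(A-λI) = λ^2 + 4λ + 13.
λ = -2 ± 3i: negative real part.

stable spiral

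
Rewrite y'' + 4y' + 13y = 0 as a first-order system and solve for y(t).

Let x_1 = y, x_2 = y'. Then x_1' = x_2 and x_2' = -13x_1 - 4x_2.
A = [[0,1],[-13,-4]]; det(A-λI) = λ^2 + 4λ + 13.
Eigenvalues λ = -2 ± 3i.

y(t) = K_1e^(-2t)cos(3t) + K_2e^(-2t)sin(3t)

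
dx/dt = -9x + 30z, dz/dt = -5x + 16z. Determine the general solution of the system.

x(t) = 2C_1e^(6t) + 3C_2e^(t), z(t) = C_1e^(6t) + C_2e^(t)

Coefficient matrix A = [[-9, 30], [-5, 16]].
Characteristic polynomial det(A - λI) = λ^2 - 7λ + 6 = 0.
Eigenvalues λ = 6, 1.
For λ=6: (A-λI) row 1 is [-15, 30], so an eigenvector is (2, 1).
For λ=1: (A-λI) row 1 is [-10, 30], so an eigenvector is (3, 1).
General solution: C_1e^(6t)(2,1) + C_2e^(t)(3,1).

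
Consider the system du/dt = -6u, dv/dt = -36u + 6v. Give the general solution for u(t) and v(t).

u(t) = -c_1e^(-6t), v(t) = -3c_1e^(-6t) - c_2e^(6t)

Coefficient matrix A = [[-6, 0], [-36, 6]].
Characteristic polynomial det(A - λI) = λ^2 - 36 = 0.
Eigenvalues λ = -6, 6.
For λ=-6: (A-λI) row 2 is [-36, 12], so an eigenvector is (-1, -3).
For λ=6: (A-λI) row 1 is [-12, 0], so an eigenvector is (0, -1).
General solution: c_1e^(-6t)(-1,-3) + c_2e^(6t)(0,-1).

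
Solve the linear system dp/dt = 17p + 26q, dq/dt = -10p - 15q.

p(t) = -2c_1e^(t)sin(2t) + 3c_1e^(t)cos(2t) + 3c_2e^(t)sin(2t) + 2c_2e^(t)cos(2t), q(t) = c_1e^(t)sin(2t) - 2c_1e^(t)cos(2t) - 2c_2e^(t)sin(2t) - c_2e^(t)cos(2t)

Coefficient matrix A = [[17, 26], [-10, -15]].
Characteristic polynomial det(A - λI) = λ^2 - 2λ + 5 = 0.
Eigenvalues λ = 1 ± 2i (complex conjugate pair).
For λ=1+2i: an eigenvector is (3,-2) - i(-2,1) = (3 + 2i, -2 - i).
A real fundamental pair from Re and Im of e^((1+2i)t)v: X_1 = e^(t)(cos(2t)·(3,-2) + sin(2t)·(-2,1)), X_2 = e^(t)(sin(2t)·(3,-2) - cos(2t)·(-2,1)).
General solution: c_1X_1 + c_2X_2.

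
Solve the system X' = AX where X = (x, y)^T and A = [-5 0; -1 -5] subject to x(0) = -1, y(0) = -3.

x(t) = -e^(-5t), y(t) = te^(-5t) - 3e^(-5t)

Coefficient matrix A = [[-5, 0], [-1, -5]].
Characteristic polynomial det(A - λI) = λ^2 + 10λ + 25 = 0.
Single eigenvalue λ = -5 with algebraic multiplicity 2.
Eigenvector v = (0,-1); generalized eigenvector w with (A-λI)w=v is (1,0).
General solution: e^(-5t)[c_1·v + c_2·(t·v + w)].
Applying x(0)=-1, y(0)=-3 gives c_1=3, c_2=-1.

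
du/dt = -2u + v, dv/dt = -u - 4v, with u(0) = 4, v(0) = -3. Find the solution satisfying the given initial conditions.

u(t) = te^(-3t) + 4e^(-3t), v(t) = -te^(-3t) - 3e^(-3t)

Coefficient matrix A = [[-2, 1], [-1, -4]].
Characteristic polynomial det(A - λI) = λ^2 + 6λ + 9 = 0.
Single eigenvalue λ = -3 with algebraic multiplicity 2.
Eigenvector v = (-1,1); generalized eigenvector w with (A-λI)w=v is (-3,2).
General solution: e^(-3t)[K_1·v + K_2·(t·v + w)].
Applying u(0)=4, v(0)=-3 gives K_1=-1, K_2=-1.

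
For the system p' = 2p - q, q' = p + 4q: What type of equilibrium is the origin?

A = [[2,-1],[1,4]]; det(A-λI) = λ^2 - 6λ + 9.
repeated λ = 3 with a single eigenvector.

unstable improper node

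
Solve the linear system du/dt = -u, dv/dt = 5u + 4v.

u(t) = c_1e^(-t), v(t) = -c_1e^(-t) + c_2e^(4t)

Coefficient matrix A = [[-1, 0], [5, 4]].
Characteristic polynomial det(A - λI) = λ^2 - 3λ - 4 = 0.
Eigenvalues λ = -1, 4.
For λ=-1: (A-λI) row 2 is [5, 5], so an eigenvector is (1, -1).
For λ=4: (A-λI) row 1 is [-5, 0], so an eigenvector is (0, 1).
General solution: c_1e^(-t)(1,-1) + c_2e^(4t)(0,1).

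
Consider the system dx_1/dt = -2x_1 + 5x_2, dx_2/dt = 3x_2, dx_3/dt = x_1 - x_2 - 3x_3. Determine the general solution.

Coefficient matrix A = [[-2, 5, 0], [0, 3, 0], [1, -1, -3]].
det(A - λI) = 0 gives eigenvalues λ = 3, -3, -2.
For λ=3: eigenvector (1,1,0).
For λ=-3: eigenvector (0,0,1).
For λ=-2: eigenvector (-1,0,-1).
General solution: c_1e^(3t)(1,1,0) + c_2e^(-3t)(0,0,1) + c_3e^(-2t)(-1,0,-1).

x_1(t) = c_1e^(3t) - c_3e^(-2t), x_2(t) = c_1e^(3t), x_3(t) = c_2e^(-3t) - c_3e^(-2t)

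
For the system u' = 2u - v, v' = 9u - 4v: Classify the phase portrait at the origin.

A = [[2,-1],[9,-4]]; det(A-λI) = λ^2 + 2λ + 1.
repeated λ = -1 with a single eigenvector.

stable improper node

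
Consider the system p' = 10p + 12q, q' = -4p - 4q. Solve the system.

Coefficient matrix A = [[10, 12], [-4, -4]].
Characteristic polynomial det(A - λI) = λ^2 - 6λ + 8 = 0.
Eigenvalues λ = 4, 2.
For λ=4: (A-λI) row 1 is [6, 12], so an eigenvector is (2, -1).
For λ=2: (A-λI) row 1 is [8, 12], so an eigenvector is (3, -2).
General solution: C_1e^(4t)(2,-1) + C_2e^(2t)(3,-2).

p(t) = 2C_1e^(4t) + 3C_2e^(2t), q(t) = -C_1e^(4t) - 2C_2e^(2t)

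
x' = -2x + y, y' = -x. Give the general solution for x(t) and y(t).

Coefficient matrix A = [[-2, 1], [-1, 0]].
Characteristic polynomial det(A - λI) = λ^2 + 2λ + 1 = 0.
Single eigenvalue λ = -1 with algebraic multiplicity 2.
Eigenvector v = (1,1); generalized eigenvector w with (A-λI)w=v is (-2,-1).
General solution: e^(-t)[c_1·v + c_2·(t·v + w)].

x(t) = c_1e^(-t) + c_2te^(-t) - 2c_2e^(-t), y(t) = c_1e^(-t) + c_2te^(-t) - c_2e^(-t)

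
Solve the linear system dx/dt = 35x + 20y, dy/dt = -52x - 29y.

Coefficient matrix A = [[35, 20], [-52, -29]].
Characteristic polynomial det(A - λI) = λ^2 - 6λ + 25 = 0.
Eigenvalues λ = 3 ± 4i (complex conjugate pair).
For λ=3+4i: an eigenvector is (1,-2) - i(-2,3) = (1 + 2i, -2 - 3i).
A real fundamental pair from Re and Im of e^((3+4i)t)v: X_1 = e^(3t)(cos(4t)·(1,-2) + sin(4t)·(-2,3)), X_2 = e^(3t)(sin(4t)·(1,-2) - cos(4t)·(-2,3)).
General solution: c_1X_1 + c_2X_2.

x(t) = -2c_1e^(3t)sin(4t) + c_1e^(3t)cos(4t) + c_2e^(3t)sin(4t) + 2c_2e^(3t)cos(4t), y(t) = 3c_1e^(3t)sin(4t) - 2c_1e^(3t)cos(4t) - 2c_2e^(3t)sin(4t) - 3c_2e^(3t)cos(4t)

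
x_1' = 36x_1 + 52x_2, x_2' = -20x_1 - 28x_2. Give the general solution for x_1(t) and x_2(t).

Coefficient matrix A = [[36, 52], [-20, -28]].
Characteristic polynomial det(A - λI) = λ^2 - 8λ + 32 = 0.
Eigenvalues λ = 4 ± 4i (complex conjugate pair).
For λ=4+4i: an eigenvector is (2,-1) - i(3,-2) = (2 - 3i, -1 + 2i).
A real fundamental pair from Re and Im of e^((4+4i)t)v: X_1 = e^(4t)(cos(4t)·(2,-1) + sin(4t)·(3,-2)), X_2 = e^(4t)(sin(4t)·(2,-1) - cos(4t)·(3,-2)).
General solution: c_1X_1 + c_2X_2.

x_1(t) = 3c_1e^(4t)sin(4t) + 2c_1e^(4t)cos(4t) + 2c_2e^(4t)sin(4t) - 3c_2e^(4t)cos(4t), x_2(t) = -2c_1e^(4t)sin(4t) - c_1e^(4t)cos(4t) - c_2e^(4t)sin(4t) + 2c_2e^(4t)cos(4t)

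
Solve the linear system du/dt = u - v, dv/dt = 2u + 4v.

Coefficient matrix A = [[1, -1], [2, 4]].
Characteristic polynomial det(A - λI) = λ^2 - 5λ + 6 = 0.
Eigenvalues λ = 3, 2.
For λ=3: (A-λI) row 1 is [-2, -1], so an eigenvector is (-1, 2).
For λ=2: (A-λI) row 1 is [-1, -1], so an eigenvector is (-1, 1).
General solution: K_1e^(3t)(-1,2) + K_2e^(2t)(-1,1).

u(t) = -K_1e^(3t) - K_2e^(2t), v(t) = 2K_1e^(3t) + K_2e^(2t)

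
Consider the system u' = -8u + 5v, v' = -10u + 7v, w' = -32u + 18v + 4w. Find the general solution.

Coefficient matrix A = [[-8, 5, 0], [-10, 7, 0], [-32, 18, 4]].
det(A - λI) = 0 gives eigenvalues λ = -3, 4, 2.
For λ=-3: eigenvector (1,1,2).
For λ=4: eigenvector (0,0,1).
For λ=2: eigenvector (1,2,-2).
General solution: K_1e^(-3t)(1,1,2) + K_2e^(4t)(0,0,1) + K_3e^(2t)(1,2,-2).

u(t) = K_1e^(-3t) + K_3e^(2t), v(t) = K_1e^(-3t) + 2K_3e^(2t), w(t) = 2K_1e^(-3t) + K_2e^(4t) - 2K_3e^(2t)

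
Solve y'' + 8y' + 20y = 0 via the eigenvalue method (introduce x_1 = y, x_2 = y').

y(t) = K_1e^(-4t)cos(2t) + K_2e^(-4t)sin(2t)

Let x_1 = y, x_2 = y'. Then x_1' = x_2 and x_2' = -20x_1 - 8x_2.
A = [[0,1],[-20,-8]]; det(A-λI) = λ^2 + 8λ + 20.
Eigenvalues λ = -4 ± 2i.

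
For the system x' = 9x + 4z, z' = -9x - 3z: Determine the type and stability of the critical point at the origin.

A = [[9,4],[-9,-3]]; det(A-λI) = λ^2 - 6λ + 9.
repeated λ = 3 with a single eigenvector.

unstable improper node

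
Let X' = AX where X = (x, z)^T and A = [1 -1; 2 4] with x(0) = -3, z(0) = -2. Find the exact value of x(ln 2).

8

A = [[1,-1],[2,4]]; eigenvalues λ = 3, 2.
Eigenvectors: (-1,2) for λ=3, (1,-1) for λ=2.
From the initial condition, c_1 = -5, c_2 = -8.
x(ln 2) = (-5)(2^3)(-1) + (-8)(2^2)(1) = 8.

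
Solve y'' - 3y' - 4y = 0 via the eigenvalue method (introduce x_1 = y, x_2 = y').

y(t) = C_1e^(-t) + C_2e^(4t)

Let x_1 = y, x_2 = y'. Then x_1' = x_2 and x_2' = 4x_1 + 3x_2.
A = [[0,1],[4,3]]; det(A-λI) = λ^2 - 3λ - 4.
Eigenvalues λ = -1, 4 with eigenvectors (1,-1), (1,4).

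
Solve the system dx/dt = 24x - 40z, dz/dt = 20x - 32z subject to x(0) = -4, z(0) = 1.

x(t) = -38e^(-4t)sin(4t) - 4e^(-4t)cos(4t), z(t) = -27e^(-4t)sin(4t) + e^(-4t)cos(4t)

Coefficient matrix A = [[24, -40], [20, -32]].
Characteristic polynomial det(A - λI) = λ^2 + 8λ + 32 = 0.
Eigenvalues λ = -4 ± 4i (complex conjugate pair).
For λ=-4+4i: an eigenvector is (-3,-2) - i(-1,-1) = (-3 + i, -2 + i).
A real fundamental pair from Re and Im of e^((-4+4i)t)v: X_1 = e^(-4t)(cos(4t)·(-3,-2) + sin(4t)·(-1,-1)), X_2 = e^(-4t)(sin(4t)·(-3,-2) - cos(4t)·(-1,-1)).
General solution: C_1X_1 + C_2X_2.
Applying x(0)=-4, z(0)=1 gives C_1=5, C_2=11.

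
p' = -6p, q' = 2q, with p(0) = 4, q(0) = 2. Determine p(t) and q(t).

Coefficient matrix A = [[-6, 0], [0, 2]].
Characteristic polynomial det(A - λI) = λ^2 + 4λ - 12 = 0.
Eigenvalues λ = 2, -6.
For λ=2: (A-λI) row 1 is [-8, 0], so an eigenvector is (0, -1).
For λ=-6: (A-λI) row 2 is [0, 8], so an eigenvector is (1, 0).
General solution: K_1e^(2t)(0,-1) + K_2e^(-6t)(1,0).
Applying p(0)=4, q(0)=2 gives K_1=-2, K_2=4.

p(t) = 4e^(-6t), q(t) = 2e^(2t)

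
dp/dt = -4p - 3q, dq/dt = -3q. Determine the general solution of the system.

Coefficient matrix A = [[-4, -3], [0, -3]].
Characteristic polynomial det(A - λI) = λ^2 + 7λ + 12 = 0.
Eigenvalues λ = -3, -4.
For λ=-3: (A-λI) row 1 is [-1, -3], so an eigenvector is (-3, 1).
For λ=-4: (A-λI) row 1 is [0, -3], so an eigenvector is (1, 0).
General solution: K_1e^(-3t)(-3,1) + K_2e^(-4t)(1,0).

p(t) = -3K_1e^(-3t) + K_2e^(-4t), q(t) = K_1e^(-3t)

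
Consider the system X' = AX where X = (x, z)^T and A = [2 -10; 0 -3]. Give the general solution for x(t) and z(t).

x(t) = -C_1e^(2t) - 2C_2e^(-3t), z(t) = -C_2e^(-3t)

Coefficient matrix A = [[2, -10], [0, -3]].
Characteristic polynomial det(A - λI) = λ^2 + λ - 6 = 0.
Eigenvalues λ = 2, -3.
For λ=2: (A-λI) row 1 is [0, -10], so an eigenvector is (-1, 0).
For λ=-3: (A-λI) row 1 is [5, -10], so an eigenvector is (-2, -1).
General solution: C_1e^(2t)(-1,0) + C_2e^(-3t)(-2,-1).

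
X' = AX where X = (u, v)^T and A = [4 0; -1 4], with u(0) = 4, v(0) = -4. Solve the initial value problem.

u(t) = 4e^(4t), v(t) = -4te^(4t) - 4e^(4t)

Coefficient matrix A = [[4, 0], [-1, 4]].
Characteristic polynomial det(A - λI) = λ^2 - 8λ + 16 = 0.
Single eigenvalue λ = 4 with algebraic multiplicity 2.
Eigenvector v = (0,1); generalized eigenvector w with (A-λI)w=v is (-1,-1).
General solution: e^(4t)[c_1·v + c_2·(t·v + w)].
Applying u(0)=4, v(0)=-4 gives c_1=-8, c_2=-4.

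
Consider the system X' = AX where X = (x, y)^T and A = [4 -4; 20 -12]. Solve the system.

Coefficient matrix A = [[4, -4], [20, -12]].
Characteristic polynomial det(A - λI) = λ^2 + 8λ + 32 = 0.
Eigenvalues λ = -4 ± 4i (complex conjugate pair).
For λ=-4+4i: an eigenvector is (1,2) - i(0,1) = (1, 2 - i).
A real fundamental pair from Re and Im of e^((-4+4i)t)v: X_1 = e^(-4t)(cos(4t)·(1,2) + sin(4t)·(0,1)), X_2 = e^(-4t)(sin(4t)·(1,2) - cos(4t)·(0,1)).
General solution: C_1X_1 + C_2X_2.

x(t) = C_1e^(-4t)cos(4t) + C_2e^(-4t)sin(4t), y(t) = C_1e^(-4t)sin(4t) + 2C_1e^(-4t)cos(4t) + 2C_2e^(-4t)sin(4t) - C_2e^(-4t)cos(4t)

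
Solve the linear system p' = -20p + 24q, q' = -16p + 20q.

Coefficient matrix A = [[-20, 24], [-16, 20]].
Characteristic polynomial det(A - λI) = λ^2 - 16 = 0.
Eigenvalues λ = 4, -4.
For λ=4: (A-λI) row 1 is [-24, 24], so an eigenvector is (-1, -1).
For λ=-4: (A-λI) row 1 is [-16, 24], so an eigenvector is (3, 2).
General solution: C_1e^(4t)(-1,-1) + C_2e^(-4t)(3,2).

p(t) = -C_1e^(4t) + 3C_2e^(-4t), q(t) = -C_1e^(4t) + 2C_2e^(-4t)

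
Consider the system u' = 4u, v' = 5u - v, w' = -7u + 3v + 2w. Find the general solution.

u(t) = K_1e^(4t), v(t) = K_1e^(4t) + K_2e^(-t), w(t) = -2K_1e^(4t) - K_2e^(-t) + K_3e^(2t)

Coefficient matrix A = [[4, 0, 0], [5, -1, 0], [-7, 3, 2]].
det(A - λI) = 0 gives eigenvalues λ = 4, -1, 2.
For λ=4: eigenvector (1,1,-2).
For λ=-1: eigenvector (0,1,-1).
For λ=2: eigenvector (0,0,1).
General solution: K_1e^(4t)(1,1,-2) + K_2e^(-t)(0,1,-1) + K_3e^(2t)(0,0,1).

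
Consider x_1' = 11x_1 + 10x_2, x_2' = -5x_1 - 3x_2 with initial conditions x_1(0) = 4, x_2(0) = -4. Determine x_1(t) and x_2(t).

Coefficient matrix A = [[11, 10], [-5, -3]].
Characteristic polynomial det(A - λI) = λ^2 - 8λ + 17 = 0.
Eigenvalues λ = 4 ± i (complex conjugate pair).
For λ=4+i: an eigenvector is (3,-2) - i(1,-1) = (3 - i, -2 + i).
A real fundamental pair from Re and Im of e^((4+i)t)v: X_1 = e^(4t)(cos(t)·(3,-2) + sin(t)·(1,-1)), X_2 = e^(4t)(sin(t)·(3,-2) - cos(t)·(1,-1)).
General solution: K_1X_1 + K_2X_2.
Applying x_1(0)=4, x_2(0)=-4 gives K_1=0, K_2=-4.

x_1(t) = -12e^(4t)sin(t) + 4e^(4t)cos(t), x_2(t) = 8e^(4t)sin(t) - 4e^(4t)cos(t)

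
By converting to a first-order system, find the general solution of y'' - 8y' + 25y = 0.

y(t) = c_1e^(4t)cos(3t) + c_2e^(4t)sin(3t)

Let x_1 = y, x_2 = y'. Then x_1' = x_2 and x_2' = -25x_1 + 8x_2.
A = [[0,1],[-25,8]]; det(A-λI) = λ^2 - 8λ + 25.
Eigenvalues λ = 4 ± 3i.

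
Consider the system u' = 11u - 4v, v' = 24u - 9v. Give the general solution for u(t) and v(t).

u(t) = -c_1e^(-t) + c_2e^(3t), v(t) = -3c_1e^(-t) + 2c_2e^(3t)

Coefficient matrix A = [[11, -4], [24, -9]].
Characteristic polynomial det(A - λI) = λ^2 - 2λ - 3 = 0.
Eigenvalues λ = -1, 3.
For λ=-1: (A-λI) row 1 is [12, -4], so an eigenvector is (-1, -3).
For λ=3: (A-λI) row 1 is [8, -4], so an eigenvector is (1, 2).
General solution: c_1e^(-t)(-1,-3) + c_2e^(3t)(1,2).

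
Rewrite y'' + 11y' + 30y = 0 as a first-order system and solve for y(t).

Let x_1 = y, x_2 = y'. Then x_1' = x_2 and x_2' = -30x_1 - 11x_2.
A = [[0,1],[-30,-11]]; det(A-λI) = λ^2 + 11λ + 30.
Eigenvalues λ = -5, -6 with eigenvectors (1,-5), (1,-6).

y(t) = K_1e^(-5t) + K_2e^(-6t)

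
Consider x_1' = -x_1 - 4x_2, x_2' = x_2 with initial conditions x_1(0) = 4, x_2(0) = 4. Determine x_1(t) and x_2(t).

Coefficient matrix A = [[-1, -4], [0, 1]].
Characteristic polynomial det(A - λI) = λ^2 - 1 = 0.
Eigenvalues λ = 1, -1.
For λ=1: (A-λI) row 1 is [-2, -4], so an eigenvector is (-2, 1).
For λ=-1: (A-λI) row 1 is [0, -4], so an eigenvector is (-1, 0).
General solution: c_1e^(t)(-2,1) + c_2e^(-t)(-1,0).
Applying x_1(0)=4, x_2(0)=4 gives c_1=4, c_2=-12.

x_1(t) = -8e^(t) + 12e^(-t), x_2(t) = 4e^(t)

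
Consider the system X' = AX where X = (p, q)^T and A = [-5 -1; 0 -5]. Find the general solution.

Coefficient matrix A = [[-5, -1], [0, -5]].
Characteristic polynomial det(A - λI) = λ^2 + 10λ + 25 = 0.
Single eigenvalue λ = -5 with algebraic multiplicity 2.
Eigenvector v = (-1,0); generalized eigenvector w with (A-λI)w=v is (3,1).
General solution: e^(-5t)[K_1·v + K_2·(t·v + w)].

p(t) = -K_1e^(-5t) - K_2te^(-5t) + 3K_2e^(-5t), q(t) = K_2e^(-5t)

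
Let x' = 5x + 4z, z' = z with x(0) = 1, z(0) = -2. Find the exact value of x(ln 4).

A = [[5,4],[0,1]]; eigenvalues λ = 1, 5.
Eigenvectors: (1,-1) for λ=1, (-1,0) for λ=5.
From the initial condition, c_1 = 2, c_2 = 1.
x(ln 4) = (2)(4^1)(1) + (1)(4^5)(-1) = -1016.

-1016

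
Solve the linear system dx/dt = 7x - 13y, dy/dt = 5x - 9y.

x(t) = 2C_1e^(-t)sin(t) - 3C_1e^(-t)cos(t) - 3C_2e^(-t)sin(t) - 2C_2e^(-t)cos(t), y(t) = C_1e^(-t)sin(t) - 2C_1e^(-t)cos(t) - 2C_2e^(-t)sin(t) - C_2e^(-t)cos(t)

Coefficient matrix A = [[7, -13], [5, -9]].
Characteristic polynomial det(A - λI) = λ^2 + 2λ + 2 = 0.
Eigenvalues λ = -1 ± i (complex conjugate pair).
For λ=-1+i: an eigenvector is (-3,-2) - i(2,1) = (-3 - 2i, -2 - i).
A real fundamental pair from Re and Im of e^((-1+i)t)v: X_1 = e^(-t)(cos(t)·(-3,-2) + sin(t)·(2,1)), X_2 = e^(-t)(sin(t)·(-3,-2) - cos(t)·(2,1)).
General solution: C_1X_1 + C_2X_2.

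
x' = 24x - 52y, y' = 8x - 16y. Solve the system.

Coefficient matrix A = [[24, -52], [8, -16]].
Characteristic polynomial det(A - λI) = λ^2 - 8λ + 32 = 0.
Eigenvalues λ = 4 ± 4i (complex conjugate pair).
For λ=4+4i: an eigenvector is (2,1) - i(-3,-1) = (2 + 3i, 1 + i).
A real fundamental pair from Re and Im of e^((4+4i)t)v: X_1 = e^(4t)(cos(4t)·(2,1) + sin(4t)·(-3,-1)), X_2 = e^(4t)(sin(4t)·(2,1) - cos(4t)·(-3,-1)).
General solution: C_1X_1 + C_2X_2.

x(t) = -3C_1e^(4t)sin(4t) + 2C_1e^(4t)cos(4t) + 2C_2e^(4t)sin(4t) + 3C_2e^(4t)cos(4t), y(t) = -C_1e^(4t)sin(4t) + C_1e^(4t)cos(4t) + C_2e^(4t)sin(4t) + C_2e^(4t)cos(4t)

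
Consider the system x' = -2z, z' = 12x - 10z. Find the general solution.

Coefficient matrix A = [[0, -2], [12, -10]].
Characteristic polynomial det(A - λI) = λ^2 + 10λ + 24 = 0.
Eigenvalues λ = -4, -6.
For λ=-4: (A-λI) row 1 is [4, -2], so an eigenvector is (1, 2).
For λ=-6: (A-λI) row 1 is [6, -2], so an eigenvector is (1, 3).
General solution: c_1e^(-4t)(1,2) + c_2e^(-6t)(1,3).

x(t) = c_1e^(-4t) + c_2e^(-6t), z(t) = 2c_1e^(-4t) + 3c_2e^(-6t)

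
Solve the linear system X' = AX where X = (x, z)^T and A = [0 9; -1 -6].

Coefficient matrix A = [[0, 9], [-1, -6]].
Characteristic polynomial det(A - λI) = λ^2 + 6λ + 9 = 0.
Single eigenvalue λ = -3 with algebraic multiplicity 2.
Eigenvector v = (3,-1); generalized eigenvector w with (A-λI)w=v is (1,0).
General solution: e^(-3t)[C_1·v + C_2·(t·v + w)].

x(t) = 3C_1e^(-3t) + 3C_2te^(-3t) + C_2e^(-3t), z(t) = -C_1e^(-3t) - C_2te^(-3t)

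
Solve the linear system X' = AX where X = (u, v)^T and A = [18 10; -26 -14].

Coefficient matrix A = [[18, 10], [-26, -14]].
Characteristic polynomial det(A - λI) = λ^2 - 4λ + 8 = 0.
Eigenvalues λ = 2 ± 2i (complex conjugate pair).
For λ=2+2i: an eigenvector is (2,-3) - i(1,-2) = (2 - i, -3 + 2i).
A real fundamental pair from Re and Im of e^((2+2i)t)v: X_1 = e^(2t)(cos(2t)·(2,-3) + sin(2t)·(1,-2)), X_2 = e^(2t)(sin(2t)·(2,-3) - cos(2t)·(1,-2)).
General solution: c_1X_1 + c_2X_2.

u(t) = c_1e^(2t)sin(2t) + 2c_1e^(2t)cos(2t) + 2c_2e^(2t)sin(2t) - c_2e^(2t)cos(2t), v(t) = -2c_1e^(2t)sin(2t) - 3c_1e^(2t)cos(2t) - 3c_2e^(2t)sin(2t) + 2c_2e^(2t)cos(2t)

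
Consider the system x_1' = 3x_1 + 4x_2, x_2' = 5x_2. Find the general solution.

Coefficient matrix A = [[3, 4], [0, 5]].
Characteristic polynomial det(A - λI) = λ^2 - 8λ + 15 = 0.
Eigenvalues λ = 3, 5.
For λ=3: (A-λI) row 1 is [0, 4], so an eigenvector is (-1, 0).
For λ=5: (A-λI) row 1 is [-2, 4], so an eigenvector is (-2, -1).
General solution: K_1e^(3t)(-1,0) + K_2e^(5t)(-2,-1).

x_1(t) = -K_1e^(3t) - 2K_2e^(5t), x_2(t) = -K_2e^(5t)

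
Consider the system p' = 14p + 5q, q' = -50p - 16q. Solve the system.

p(t) = -C_1e^(-t)sin(5t) + C_2e^(-t)cos(5t), q(t) = 3C_1e^(-t)sin(5t) - C_1e^(-t)cos(5t) - C_2e^(-t)sin(5t) - 3C_2e^(-t)cos(5t)

Coefficient matrix A = [[14, 5], [-50, -16]].
Characteristic polynomial det(A - λI) = λ^2 + 2λ + 26 = 0.
Eigenvalues λ = -1 ± 5i (complex conjugate pair).
For λ=-1+5i: an eigenvector is (0,-1) - i(-1,3) = (0 + i, -1 - 3i).
A real fundamental pair from Re and Im of e^((-1+5i)t)v: X_1 = e^(-t)(cos(5t)·(0,-1) + sin(5t)·(-1,3)), X_2 = e^(-t)(sin(5t)·(0,-1) - cos(5t)·(-1,3)).
General solution: C_1X_1 + C_2X_2.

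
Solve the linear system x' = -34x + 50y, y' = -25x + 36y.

x(t) = K_1e^(t)sin(5t) - 3K_1e^(t)cos(5t) - 3K_2e^(t)sin(5t) - K_2e^(t)cos(5t), y(t) = K_1e^(t)sin(5t) - 2K_1e^(t)cos(5t) - 2K_2e^(t)sin(5t) - K_2e^(t)cos(5t)

Coefficient matrix A = [[-34, 50], [-25, 36]].
Characteristic polynomial det(A - λI) = λ^2 - 2λ + 26 = 0.
Eigenvalues λ = 1 ± 5i (complex conjugate pair).
For λ=1+5i: an eigenvector is (-3,-2) - i(1,1) = (-3 - i, -2 - i).
A real fundamental pair from Re and Im of e^((1+5i)t)v: X_1 = e^(t)(cos(5t)·(-3,-2) + sin(5t)·(1,1)), X_2 = e^(t)(sin(5t)·(-3,-2) - cos(5t)·(1,1)).
General solution: K_1X_1 + K_2X_2.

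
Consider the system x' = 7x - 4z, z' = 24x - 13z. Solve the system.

Coefficient matrix A = [[7, -4], [24, -13]].
Characteristic polynomial det(A - λI) = λ^2 + 6λ + 5 = 0.
Eigenvalues λ = -1, -5.
For λ=-1: (A-λI) row 1 is [8, -4], so an eigenvector is (1, 2).
For λ=-5: (A-λI) row 1 is [12, -4], so an eigenvector is (1, 3).
General solution: K_1e^(-t)(1,2) + K_2e^(-5t)(1,3).

x(t) = K_1e^(-t) + K_2e^(-5t), z(t) = 2K_1e^(-t) + 3K_2e^(-5t)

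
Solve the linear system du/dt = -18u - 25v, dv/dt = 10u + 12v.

Coefficient matrix A = [[-18, -25], [10, 12]].
Characteristic polynomial det(A - λI) = λ^2 + 6λ + 34 = 0.
Eigenvalues λ = -3 ± 5i (complex conjugate pair).
For λ=-3+5i: an eigenvector is (-1,1) - i(-2,1) = (-1 + 2i, 1 - i).
A real fundamental pair from Re and Im of e^((-3+5i)t)v: X_1 = e^(-3t)(cos(5t)·(-1,1) + sin(5t)·(-2,1)), X_2 = e^(-3t)(sin(5t)·(-1,1) - cos(5t)·(-2,1)).
General solution: c_1X_1 + c_2X_2.

u(t) = -2c_1e^(-3t)sin(5t) - c_1e^(-3t)cos(5t) - c_2e^(-3t)sin(5t) + 2c_2e^(-3t)cos(5t), v(t) = c_1e^(-3t)sin(5t) + c_1e^(-3t)cos(5t) + c_2e^(-3t)sin(5t) - c_2e^(-3t)cos(5t)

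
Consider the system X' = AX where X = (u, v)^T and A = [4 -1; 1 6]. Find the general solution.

Coefficient matrix A = [[4, -1], [1, 6]].
Characteristic polynomial det(A - λI) = λ^2 - 10λ + 25 = 0.
Single eigenvalue λ = 5 with algebraic multiplicity 2.
Eigenvector v = (-1,1); generalized eigenvector w with (A-λI)w=v is (-1,2).
General solution: e^(5t)[K_1·v + K_2·(t·v + w)].

u(t) = -K_1e^(5t) - K_2te^(5t) - K_2e^(5t), v(t) = K_1e^(5t) + K_2te^(5t) + 2K_2e^(5t)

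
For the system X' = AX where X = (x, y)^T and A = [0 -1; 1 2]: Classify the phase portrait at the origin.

A = [[0,-1],[1,2]]; det(A-λI) = λ^2 - 2λ + 1.
repeated λ = 1 with a single eigenvector.

unstable improper node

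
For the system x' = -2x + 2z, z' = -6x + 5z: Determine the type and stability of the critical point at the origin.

unstable node

A = [[-2,2],[-6,5]]; det(A-λI) = λ^2 - 3λ + 2.
λ = 1, 2: both positive.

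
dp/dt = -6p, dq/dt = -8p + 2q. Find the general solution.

p(t) = -C_2e^(-6t), q(t) = C_1e^(2t) - C_2e^(-6t)

Coefficient matrix A = [[-6, 0], [-8, 2]].
Characteristic polynomial det(A - λI) = λ^2 + 4λ - 12 = 0.
Eigenvalues λ = 2, -6.
For λ=2: (A-λI) row 1 is [-8, 0], so an eigenvector is (0, 1).
For λ=-6: (A-λI) row 2 is [-8, 8], so an eigenvector is (-1, -1).
General solution: C_1e^(2t)(0,1) + C_2e^(-6t)(-1,-1).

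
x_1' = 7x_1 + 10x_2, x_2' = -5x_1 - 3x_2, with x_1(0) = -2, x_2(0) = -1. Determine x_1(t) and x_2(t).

Coefficient matrix A = [[7, 10], [-5, -3]].
Characteristic polynomial det(A - λI) = λ^2 - 4λ + 29 = 0.
Eigenvalues λ = 2 ± 5i (complex conjugate pair).
For λ=2+5i: an eigenvector is (-1,0) - i(-1,1) = (-1 + i, 0 - i).
A real fundamental pair from Re and Im of e^((2+5i)t)v: X_1 = e^(2t)(cos(5t)·(-1,0) + sin(5t)·(-1,1)), X_2 = e^(2t)(sin(5t)·(-1,0) - cos(5t)·(-1,1)).
General solution: C_1X_1 + C_2X_2.
Applying x_1(0)=-2, x_2(0)=-1 gives C_1=3, C_2=1.

x_1(t) = -4e^(2t)sin(5t) - 2e^(2t)cos(5t), x_2(t) = 3e^(2t)sin(5t) - e^(2t)cos(5t)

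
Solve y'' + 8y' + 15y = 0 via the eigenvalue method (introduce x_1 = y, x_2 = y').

y(t) = K_1e^(-5t) + K_2e^(-3t)

Let x_1 = y, x_2 = y'. Then x_1' = x_2 and x_2' = -15x_1 - 8x_2.
A = [[0,1],[-15,-8]]; det(A-λI) = λ^2 + 8λ + 15.
Eigenvalues λ = -5, -3 with eigenvectors (1,-5), (1,-3).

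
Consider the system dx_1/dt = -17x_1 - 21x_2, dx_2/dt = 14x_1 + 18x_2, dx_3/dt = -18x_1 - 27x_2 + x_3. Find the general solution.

x_1(t) = c_1e^(4t) + 3c_3e^(-3t), x_2(t) = -c_1e^(4t) - 2c_3e^(-3t), x_3(t) = 3c_1e^(4t) + c_2e^(t)

Coefficient matrix A = [[-17, -21, 0], [14, 18, 0], [-18, -27, 1]].
det(A - λI) = 0 gives eigenvalues λ = 4, 1, -3.
For λ=4: eigenvector (1,-1,3).
For λ=1: eigenvector (0,0,1).
For λ=-3: eigenvector (3,-2,0).
General solution: c_1e^(4t)(1,-1,3) + c_2e^(t)(0,0,1) + c_3e^(-3t)(3,-2,0).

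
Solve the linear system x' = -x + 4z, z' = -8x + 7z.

x(t) = K_1e^(3t)cos(4t) + K_2e^(3t)sin(4t), z(t) = -K_1e^(3t)sin(4t) + K_1e^(3t)cos(4t) + K_2e^(3t)sin(4t) + K_2e^(3t)cos(4t)

Coefficient matrix A = [[-1, 4], [-8, 7]].
Characteristic polynomial det(A - λI) = λ^2 - 6λ + 25 = 0.
Eigenvalues λ = 3 ± 4i (complex conjugate pair).
For λ=3+4i: an eigenvector is (1,1) - i(0,-1) = (1, 1 + i).
A real fundamental pair from Re and Im of e^((3+4i)t)v: X_1 = e^(3t)(cos(4t)·(1,1) + sin(4t)·(0,-1)), X_2 = e^(3t)(sin(4t)·(1,1) - cos(4t)·(0,-1)).
General solution: K_1X_1 + K_2X_2.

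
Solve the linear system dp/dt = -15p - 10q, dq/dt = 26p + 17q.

Coefficient matrix A = [[-15, -10], [26, 17]].
Characteristic polynomial det(A - λI) = λ^2 - 2λ + 5 = 0.
Eigenvalues λ = 1 ± 2i (complex conjugate pair).
For λ=1+2i: an eigenvector is (1,-2) - i(2,-3) = (1 - 2i, -2 + 3i).
A real fundamental pair from Re and Im of e^((1+2i)t)v: X_1 = e^(t)(cos(2t)·(1,-2) + sin(2t)·(2,-3)), X_2 = e^(t)(sin(2t)·(1,-2) - cos(2t)·(2,-3)).
General solution: c_1X_1 + c_2X_2.

p(t) = 2c_1e^(t)sin(2t) + c_1e^(t)cos(2t) + c_2e^(t)sin(2t) - 2c_2e^(t)cos(2t), q(t) = -3c_1e^(t)sin(2t) - 2c_1e^(t)cos(2t) - 2c_2e^(t)sin(2t) + 3c_2e^(t)cos(2t)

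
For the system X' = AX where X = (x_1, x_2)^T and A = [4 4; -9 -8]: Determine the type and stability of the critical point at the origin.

A = [[4,4],[-9,-8]]; det(A-λI) = λ^2 + 4λ + 4.
repeated λ = -2 with a single eigenvector.

stable improper node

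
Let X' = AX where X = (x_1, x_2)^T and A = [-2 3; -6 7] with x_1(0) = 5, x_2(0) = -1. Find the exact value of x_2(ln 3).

-939

A = [[-2,3],[-6,7]]; eigenvalues λ = 1, 4.
Eigenvectors: (-1,-1) for λ=1, (-1,-2) for λ=4.
From the initial condition, c_1 = -11, c_2 = 6.
x_2(ln 3) = (-11)(3^1)(-1) + (6)(3^4)(-2) = -939.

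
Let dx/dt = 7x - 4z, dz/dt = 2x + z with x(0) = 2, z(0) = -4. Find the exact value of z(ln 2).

112

A = [[7,-4],[2,1]]; eigenvalues λ = 3, 5.
Eigenvectors: (1,1) for λ=3, (2,1) for λ=5.
From the initial condition, c_1 = -10, c_2 = 6.
z(ln 2) = (-10)(2^3)(1) + (6)(2^5)(1) = 112.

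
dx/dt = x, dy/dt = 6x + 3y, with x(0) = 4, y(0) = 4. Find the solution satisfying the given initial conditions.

x(t) = 4e^(t), y(t) = 16e^(3t) - 12e^(t)

Coefficient matrix A = [[1, 0], [6, 3]].
Characteristic polynomial det(A - λI) = λ^2 - 4λ + 3 = 0.
Eigenvalues λ = 3, 1.
For λ=3: (A-λI) row 1 is [-2, 0], so an eigenvector is (0, -1).
For λ=1: (A-λI) row 2 is [6, 2], so an eigenvector is (1, -3).
General solution: c_1e^(3t)(0,-1) + c_2e^(t)(1,-3).
Applying x(0)=4, y(0)=4 gives c_1=-16, c_2=4.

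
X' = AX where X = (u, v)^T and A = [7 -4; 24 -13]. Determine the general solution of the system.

u(t) = c_1e^(-t) + c_2e^(-5t), v(t) = 2c_1e^(-t) + 3c_2e^(-5t)

Coefficient matrix A = [[7, -4], [24, -13]].
Characteristic polynomial det(A - λI) = λ^2 + 6λ + 5 = 0.
Eigenvalues λ = -1, -5.
For λ=-1: (A-λI) row 1 is [8, -4], so an eigenvector is (1, 2).
For λ=-5: (A-λI) row 1 is [12, -4], so an eigenvector is (1, 3).
General solution: c_1e^(-t)(1,2) + c_2e^(-5t)(1,3).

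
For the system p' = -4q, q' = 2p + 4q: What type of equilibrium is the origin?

unstable spiral

A = [[0,-4],[2,4]]; det(A-λI) = λ^2 - 4λ + 8.
λ = 2 ± 2i: positive real part.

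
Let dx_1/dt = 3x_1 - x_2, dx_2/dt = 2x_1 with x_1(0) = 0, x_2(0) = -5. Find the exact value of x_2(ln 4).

A = [[3,-1],[2,0]]; eigenvalues λ = 2, 1.
Eigenvectors: (-1,-1) for λ=2, (1,2) for λ=1.
From the initial condition, c_1 = -5, c_2 = -5.
x_2(ln 4) = (-5)(4^2)(-1) + (-5)(4^1)(2) = 40.

40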